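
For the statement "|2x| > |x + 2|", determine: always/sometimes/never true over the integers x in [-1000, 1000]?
Holds at x = -1: LHS = |2·(-1)| = |-2| = 2, RHS = |(-1) + 2| = |1| = 1; 2 > 1 — holds
Fails at x = 0: LHS = |2·0| = |0| = 0, RHS = |0 + 2| = |2| = 2; 0 > 2 — FAILS
It is satisfied by some integers in the range but not all.

Answer: Sometimes true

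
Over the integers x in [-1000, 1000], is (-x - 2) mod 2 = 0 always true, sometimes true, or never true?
Holds at x = 0: LHS = (-0 - 2) mod 2 = (-2) mod 2 = 0; 0 = 0 — holds
Fails at x = 1: LHS = (-1 - 2) mod 2 = (-3) mod 2 = 1; 1 = 0 — FAILS
It is satisfied by some integers in the range but not all.

Answer: Sometimes true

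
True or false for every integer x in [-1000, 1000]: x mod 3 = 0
The claim fails at x = 1:
x = 1: LHS = 1 mod 3 = 1; 1 = 0 — FAILS

Because a single integer refutes it, the statement is false.

Answer: False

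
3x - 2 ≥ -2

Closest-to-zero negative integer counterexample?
Testing negative integers from -1 downward:
x = -1: LHS = 3·(-1) - 2 = -5; -5 ≥ -2 — FAILS  ← closest negative counterexample to 0

Answer: x = -1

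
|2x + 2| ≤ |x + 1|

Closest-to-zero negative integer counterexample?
Testing negative integers from -1 downward:
x = -1: LHS = |2·(-1) + 2| = |0| = 0, RHS = |(-1) + 1| = |0| = 0; 0 ≤ 0 — holds
x = -2: LHS = |2·(-2) + 2| = |-2| = 2, RHS = |(-2) + 1| = |-1| = 1; 2 ≤ 1 — FAILS  ← closest negative counterexample to 0

Answer: x = -2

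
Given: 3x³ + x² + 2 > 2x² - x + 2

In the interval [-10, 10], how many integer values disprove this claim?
Counterexamples in [-10, 10]: {-10, -9, -8, -7, -6, -5, -4, -3, -2, -1, 0}.

Counting them gives 11 values.

Answer: 11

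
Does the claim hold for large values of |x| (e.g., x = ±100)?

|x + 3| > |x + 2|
x = 100: LHS = |100 + 3| = |103| = 103, RHS = |100 + 2| = |102| = 102; 103 > 102 — holds
x = -100: LHS = |(-100) + 3| = |-97| = 97, RHS = |(-100) + 2| = |-98| = 98; 97 > 98 — FAILS

Answer: Partially: holds for x = 100, fails for x = -100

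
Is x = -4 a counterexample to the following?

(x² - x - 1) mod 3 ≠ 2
Substitute x = -4 into the relation:
x = -4: LHS = ((-4)² - (-4) - 1) mod 3 = 19 mod 3 = 1; 1 ≠ 2 — holds

The claim holds here, so x = -4 is not a counterexample. (A counterexample exists elsewhere, e.g. x = 0.)

Answer: No, x = -4 is not a counterexample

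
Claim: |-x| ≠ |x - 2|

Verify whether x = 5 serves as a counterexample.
Substitute x = 5 into the relation:
x = 5: LHS = |-5| = 5, RHS = |5 - 2| = |3| = 3; 5 ≠ 3 — holds

The claim holds here, so x = 5 is not a counterexample. (A counterexample exists elsewhere, e.g. x = 1.)

Answer: No, x = 5 is not a counterexample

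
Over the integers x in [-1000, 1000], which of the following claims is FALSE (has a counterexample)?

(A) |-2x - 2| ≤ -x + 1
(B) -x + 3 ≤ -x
(A) x = 0: LHS = |-2·0 - 2| = |-2| = 2, RHS = -0 + 1 = 1; 2 ≤ 1 — FAILS
(B) x = 0: LHS = -0 + 3 = 3, RHS = -0 = 0; 3 ≤ 0 — FAILS

Answer: Both A and B are false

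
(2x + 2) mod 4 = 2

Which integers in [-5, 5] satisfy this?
Holds for: {-4, -2, 0, 2, 4}
Fails for: {-5, -3, -1, 1, 3, 5}

Answer: {-4, -2, 0, 2, 4}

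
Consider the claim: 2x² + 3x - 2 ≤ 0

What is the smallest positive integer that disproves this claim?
Testing positive integers:
x = 1: LHS = 2·1² + 3·1 - 2 = 3; 3 ≤ 0 — FAILS  ← smallest positive counterexample

Answer: x = 1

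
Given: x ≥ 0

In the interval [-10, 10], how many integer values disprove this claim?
Counterexamples in [-10, 10]: {-10, -9, -8, -7, -6, -5, -4, -3, -2, -1}.

Counting them gives 10 values.

Answer: 10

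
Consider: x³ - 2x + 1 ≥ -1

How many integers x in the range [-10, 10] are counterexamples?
Counterexamples in [-10, 10]: {-10, -9, -8, -7, -6, -5, -4, -3, -2}.

Counting them gives 9 values.

Answer: 9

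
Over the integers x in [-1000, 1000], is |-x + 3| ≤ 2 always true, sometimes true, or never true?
Holds at x = 1: LHS = |-1 + 3| = |2| = 2; 2 ≤ 2 — holds
Fails at x = 0: LHS = |-0 + 3| = |3| = 3; 3 ≤ 2 — FAILS
It is satisfied by some integers in the range but not all.

Answer: Sometimes true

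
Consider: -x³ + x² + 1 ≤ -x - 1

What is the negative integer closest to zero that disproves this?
Testing negative integers from -1 downward:
x = -1: LHS = -(-1)³ + (-1)² + 1 = 3, RHS = -(-1) - 1 = 0; 3 ≤ 0 — FAILS  ← closest negative counterexample to 0

Answer: x = -1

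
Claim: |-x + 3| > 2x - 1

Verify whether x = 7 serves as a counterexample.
Substitute x = 7 into the relation:
x = 7: LHS = |-7 + 3| = |-4| = 4, RHS = 2·7 - 1 = 13; 4 > 13 — FAILS

Since the claim fails at x = 7, this value is a counterexample.

Answer: Yes, x = 7 is a counterexample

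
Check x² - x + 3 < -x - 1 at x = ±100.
x = 100: LHS = 100² - 100 + 3 = 9903, RHS = -100 - 1 = -101; 9903 < -101 — FAILS
x = -100: LHS = (-100)² - (-100) + 3 = 10103, RHS = -(-100) - 1 = 99; 10103 < 99 — FAILS

Answer: No, fails for both x = 100 and x = -100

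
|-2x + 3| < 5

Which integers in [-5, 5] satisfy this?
Holds for: {0, 1, 2, 3}
Fails for: {-5, -4, -3, -2, -1, 4, 5}

Answer: {0, 1, 2, 3}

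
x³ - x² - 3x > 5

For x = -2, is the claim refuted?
Substitute x = -2 into the relation:
x = -2: LHS = (-2)³ - (-2)² - 3·(-2) = -6; -6 > 5 — FAILS

Since the claim fails at x = -2, this value is a counterexample.

Answer: Yes, x = -2 is a counterexample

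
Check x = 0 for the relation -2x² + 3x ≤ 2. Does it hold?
x = 0: LHS = -2·0² + 3·0 = 0; 0 ≤ 2 — holds

The relation is satisfied at x = 0.

Answer: Yes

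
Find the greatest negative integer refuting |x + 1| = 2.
Testing negative integers from -1 downward:
x = -1: LHS = |(-1) + 1| = |0| = 0; 0 = 2 — FAILS  ← closest negative counterexample to 0

Answer: x = -1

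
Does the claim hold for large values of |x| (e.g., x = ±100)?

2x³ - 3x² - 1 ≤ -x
x = 100: LHS = 2·100³ - 3·100² - 1 = 1969999; 1969999 ≤ -100 — FAILS
x = -100: LHS = 2·(-100)³ - 3·(-100)² - 1 = -2030001, RHS = -(-100) = 100; -2030001 ≤ 100 — holds

Answer: Partially: fails for x = 100, holds for x = -100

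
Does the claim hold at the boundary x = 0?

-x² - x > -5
x = 0: LHS = -0² - 0 = 0; 0 > -5 — holds

The relation is satisfied at x = 0.

Answer: Yes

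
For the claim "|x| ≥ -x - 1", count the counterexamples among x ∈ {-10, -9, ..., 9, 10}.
Over all integers in [-10, 10], LHS − RHS is smallest at x = 0, where it equals 1:
x = 0: LHS = |0| = 0, RHS = -0 - 1 = -1; 0 ≥ -1 — holds
At the ends of the range:
x = -10: LHS = |-10| = 10, RHS = -(-10) - 1 = 9; 10 ≥ 9 — holds
x = 10: LHS = |10| = 10, RHS = -10 - 1 = -11; 10 ≥ -11 — holds
Hence LHS − RHS is never negative, i.e. LHS ≥ RHS throughout, so the relation holds for every integer in [-10, 10].

No counterexample appears in that range.

Answer: 0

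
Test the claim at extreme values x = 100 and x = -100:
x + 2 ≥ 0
x = 100: LHS = 100 + 2 = 102; 102 ≥ 0 — holds
x = -100: LHS = (-100) + 2 = -98; -98 ≥ 0 — FAILS

Answer: Partially: holds for x = 100, fails for x = -100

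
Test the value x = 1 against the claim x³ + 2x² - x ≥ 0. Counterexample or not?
Substitute x = 1 into the relation:
x = 1: LHS = 1³ + 2·1² - 1 = 2; 2 ≥ 0 — holds

The claim holds here, so x = 1 is not a counterexample. (A counterexample exists elsewhere, e.g. x = -3.)

Answer: No, x = 1 is not a counterexample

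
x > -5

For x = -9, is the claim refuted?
Substitute x = -9 into the relation:
x = -9: -9 > -5 — FAILS

Since the claim fails at x = -9, this value is a counterexample.

Answer: Yes, x = -9 is a counterexample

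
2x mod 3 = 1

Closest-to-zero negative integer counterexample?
Testing negative integers from -1 downward:
x = -1: LHS = (2·(-1)) mod 3 = (-2) mod 3 = 1; 1 = 1 — holds
x = -2: LHS = (2·(-2)) mod 3 = (-4) mod 3 = 2; 2 = 1 — FAILS  ← closest negative counterexample to 0

Answer: x = -2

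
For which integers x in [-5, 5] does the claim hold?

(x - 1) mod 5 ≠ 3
Holds for: {-5, -4, -3, -2, 0, 1, 2, 3, 5}
Fails for: {-1, 4}

Answer: {-5, -4, -3, -2, 0, 1, 2, 3, 5}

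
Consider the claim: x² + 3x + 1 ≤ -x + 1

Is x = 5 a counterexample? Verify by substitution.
Substitute x = 5 into the relation:
x = 5: LHS = 5² + 3·5 + 1 = 41, RHS = -5 + 1 = -4; 41 ≤ -4 — FAILS

Since the claim fails at x = 5, this value is a counterexample.

Answer: Yes, x = 5 is a counterexample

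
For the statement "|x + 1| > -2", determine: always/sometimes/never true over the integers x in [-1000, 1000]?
An absolute value is never negative, so the left side is ≥ 0 for every x, while the right side is -2. Tightest case in [-1000, 1000] is x = -1:
x = -1: LHS = |(-1) + 1| = |0| = 0; 0 > -2 — holds
Hence LHS − RHS is never zero or negative, i.e. LHS > RHS throughout, so the relation holds for every integer in [-1000, 1000].

No counterexample exists.

Answer: Always true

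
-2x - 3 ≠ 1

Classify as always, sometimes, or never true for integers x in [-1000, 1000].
Holds at x = 0: LHS = -2·0 - 3 = -3; -3 ≠ 1 — holds
Fails at x = -2: LHS = -2·(-2) - 3 = 1; 1 ≠ 1 — FAILS
It is satisfied by some integers in the range but not all.

Answer: Sometimes true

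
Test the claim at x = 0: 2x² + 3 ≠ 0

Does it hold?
x = 0: LHS = 2·0² + 3 = 3; 3 ≠ 0 — holds

The relation is satisfied at x = 0.

Answer: Yes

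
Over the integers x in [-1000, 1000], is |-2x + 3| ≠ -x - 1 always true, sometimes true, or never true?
Over all integers in [-1000, 1000], LHS − RHS is always positive; it is smallest at x = 1, where it equals 3:
x = 1: LHS = |-2·1 + 3| = |1| = 1, RHS = -1 - 1 = -2; 1 ≠ -2 — holds
At the ends of the range:
x = -1000: LHS = |-2·(-1000) + 3| = |2003| = 2003, RHS = -(-1000) - 1 = 999; 2003 ≠ 999 — holds
x = 1000: LHS = |-2·1000 + 3| = |-1997| = 1997, RHS = -1000 - 1 = -1001; 1997 ≠ -1001 — holds
Hence LHS − RHS is never 0, i.e. the two sides are never equal, so the relation holds for every integer in [-1000, 1000].

No counterexample exists.

Answer: Always true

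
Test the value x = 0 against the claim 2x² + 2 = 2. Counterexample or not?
Substitute x = 0 into the relation:
x = 0: LHS = 2·0² + 2 = 2; 2 = 2 — holds

The claim holds here, so x = 0 is not a counterexample. (A counterexample exists elsewhere, e.g. x = 1.)

Answer: No, x = 0 is not a counterexample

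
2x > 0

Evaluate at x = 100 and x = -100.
x = 100: LHS = 2·100 = 200; 200 > 0 — holds
x = -100: LHS = 2·(-100) = -200; -200 > 0 — FAILS

Answer: Partially: holds for x = 100, fails for x = -100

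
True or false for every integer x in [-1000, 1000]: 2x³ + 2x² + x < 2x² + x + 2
The claim fails at x = 1:
x = 1: LHS = 2·1³ + 2·1² + 1 = 5, RHS = 2·1² + 1 + 2 = 5; 5 < 5 — FAILS

Because a single integer refutes it, the statement is false.

Answer: False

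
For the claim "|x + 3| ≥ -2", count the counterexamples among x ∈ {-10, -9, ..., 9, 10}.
An absolute value is never negative, so the left side is ≥ 0 for every x, while the right side is -2. Tightest case in [-10, 10] is x = -3:
x = -3: LHS = |(-3) + 3| = |0| = 0; 0 ≥ -2 — holds
Hence LHS − RHS is never negative, i.e. LHS ≥ RHS throughout, so the relation holds for every integer in [-10, 10].

No counterexample appears in that range.

Answer: 0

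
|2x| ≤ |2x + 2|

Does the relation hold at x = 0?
x = 0: LHS = |2·0| = |0| = 0, RHS = |2·0 + 2| = |2| = 2; 0 ≤ 2 — holds

The relation is satisfied at x = 0.

Answer: Yes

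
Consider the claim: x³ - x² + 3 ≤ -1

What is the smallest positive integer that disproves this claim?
Testing positive integers:
x = 1: LHS = 1³ - 1² + 3 = 3; 3 ≤ -1 — FAILS  ← smallest positive counterexample

Answer: x = 1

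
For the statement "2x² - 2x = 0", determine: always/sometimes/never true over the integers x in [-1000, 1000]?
Holds at x = 0: LHS = 2·0² - 2·0 = 0; 0 = 0 — holds
Fails at x = -1: LHS = 2·(-1)² - 2·(-1) = 4; 4 = 0 — FAILS
It is satisfied by some integers in the range but not all.

Answer: Sometimes true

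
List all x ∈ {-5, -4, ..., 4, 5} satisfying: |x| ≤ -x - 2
Over all integers in [-5, 5], LHS − RHS is smallest at x = 0, where it equals 2:
x = 0: LHS = |0| = 0, RHS = -0 - 2 = -2; 0 ≤ -2 — FAILS
At the ends of the range:
x = -5: LHS = |-5| = 5, RHS = -(-5) - 2 = 3; 5 ≤ 3 — FAILS
x = 5: LHS = |5| = 5, RHS = -5 - 2 = -7; 5 ≤ -7 — FAILS
Hence LHS − RHS is never zero or negative, i.e. LHS > RHS throughout, so the claimed relation (≤) fails for every integer in [-5, 5].

Answer: None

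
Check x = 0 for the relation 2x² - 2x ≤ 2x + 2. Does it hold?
x = 0: LHS = 2·0² - 2·0 = 0, RHS = 2·0 + 2 = 2; 0 ≤ 2 — holds

The relation is satisfied at x = 0.

Answer: Yes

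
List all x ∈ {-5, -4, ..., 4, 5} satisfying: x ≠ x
LHS − RHS = 0 at every integer in [-5, 5]; the two sides always agree. For instance:
x = -5: -5 ≠ -5 — FAILS
x = 0: 0 ≠ 0 — FAILS
x = 5: 5 ≠ 5 — FAILS
The sides are never unequal, so the claimed relation (≠) fails for every integer in [-5, 5].

Answer: None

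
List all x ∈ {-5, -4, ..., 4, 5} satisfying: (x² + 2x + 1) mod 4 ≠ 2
For a polynomial with integer coefficients, its value mod 4 depends only on x mod 4, so it suffices to check one representative of each residue class, x = 0, 1, 2, 3:
x = 0: LHS = (0² + 2·0 + 1) mod 4 = 1 mod 4 = 1; 1 ≠ 2 — holds
x = 1: LHS = (1² + 2·1 + 1) mod 4 = 4 mod 4 = 0; 0 ≠ 2 — holds
x = 2: LHS = (2² + 2·2 + 1) mod 4 = 9 mod 4 = 1; 1 ≠ 2 — holds
x = 3: LHS = (3² + 2·3 + 1) mod 4 = 16 mod 4 = 0; 0 ≠ 2 — holds
The relation holds in every residue class, so the relation holds for every integer in [-5, 5].

Answer: All integers in [-5, 5]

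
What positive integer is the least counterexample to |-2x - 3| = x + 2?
Testing positive integers:
x = 1: LHS = |-2·1 - 3| = |-5| = 5, RHS = 1 + 2 = 3; 5 = 3 — FAILS  ← smallest positive counterexample

Answer: x = 1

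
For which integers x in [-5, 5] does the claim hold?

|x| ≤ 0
Holds for: {0}
Fails for: {-5, -4, -3, -2, -1, 1, 2, 3, 4, 5}

Answer: {0}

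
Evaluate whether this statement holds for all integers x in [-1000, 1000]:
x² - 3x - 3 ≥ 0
The claim fails at x = 0:
x = 0: LHS = 0² - 3·0 - 3 = -3; -3 ≥ 0 — FAILS

Because a single integer refutes it, the statement is false.

Answer: False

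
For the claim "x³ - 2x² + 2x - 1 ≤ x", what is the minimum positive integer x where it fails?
Testing positive integers:
x = 1: LHS = 1³ - 2·1² + 2·1 - 1 = 0; 0 ≤ 1 — holds
x = 2: LHS = 2³ - 2·2² + 2·2 - 1 = 3; 3 ≤ 2 — FAILS  ← smallest positive counterexample

Answer: x = 2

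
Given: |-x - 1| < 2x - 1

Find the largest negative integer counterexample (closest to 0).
Testing negative integers from -1 downward:
x = -1: LHS = |-(-1) - 1| = |0| = 0, RHS = 2·(-1) - 1 = -3; 0 < -3 — FAILS  ← closest negative counterexample to 0

Answer: x = -1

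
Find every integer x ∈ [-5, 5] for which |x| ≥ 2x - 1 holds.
Holds for: {-5, -4, -3, -2, -1, 0, 1}
Fails for: {2, 3, 4, 5}

Answer: {-5, -4, -3, -2, -1, 0, 1}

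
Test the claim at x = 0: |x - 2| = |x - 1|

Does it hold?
x = 0: LHS = |0 - 2| = |-2| = 2, RHS = |0 - 1| = |-1| = 1; 2 = 1 — FAILS

The relation fails at x = 0, so x = 0 is a counterexample.

Answer: No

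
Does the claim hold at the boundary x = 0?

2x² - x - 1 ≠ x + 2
x = 0: LHS = 2·0² - 0 - 1 = -1, RHS = 0 + 2 = 2; -1 ≠ 2 — holds

The relation is satisfied at x = 0.

Answer: Yes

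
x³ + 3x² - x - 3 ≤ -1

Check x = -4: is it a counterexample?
Substitute x = -4 into the relation:
x = -4: LHS = (-4)³ + 3·(-4)² - (-4) - 3 = -15; -15 ≤ -1 — holds

The claim holds here, so x = -4 is not a counterexample. (A counterexample exists elsewhere, e.g. x = 1.)

Answer: No, x = -4 is not a counterexample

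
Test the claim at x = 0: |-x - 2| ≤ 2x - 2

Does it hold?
x = 0: LHS = |-0 - 2| = |-2| = 2, RHS = 2·0 - 2 = -2; 2 ≤ -2 — FAILS

The relation fails at x = 0, so x = 0 is a counterexample.

Answer: No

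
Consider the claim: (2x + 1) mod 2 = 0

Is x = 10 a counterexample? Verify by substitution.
Substitute x = 10 into the relation:
x = 10: LHS = (2·10 + 1) mod 2 = 21 mod 2 = 1; 1 = 0 — FAILS

Since the claim fails at x = 10, this value is a counterexample.

Answer: Yes, x = 10 is a counterexample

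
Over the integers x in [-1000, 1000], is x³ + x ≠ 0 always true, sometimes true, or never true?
Holds at x = 1: LHS = 1³ + 1 = 2; 2 ≠ 0 — holds
Fails at x = 0: LHS = 0³ + 0 = 0; 0 ≠ 0 — FAILS
It is satisfied by some integers in the range but not all.

Answer: Sometimes true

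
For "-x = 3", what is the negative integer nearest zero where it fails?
Testing negative integers from -1 downward:
x = -1: LHS = -(-1) = 1; 1 = 3 — FAILS  ← closest negative counterexample to 0

Answer: x = -1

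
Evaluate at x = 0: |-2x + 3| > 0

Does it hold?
x = 0: LHS = |-2·0 + 3| = |3| = 3; 3 > 0 — holds

The relation is satisfied at x = 0.

Answer: Yes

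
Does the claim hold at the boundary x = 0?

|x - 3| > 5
x = 0: LHS = |0 - 3| = |-3| = 3; 3 > 5 — FAILS

The relation fails at x = 0, so x = 0 is a counterexample.

Answer: No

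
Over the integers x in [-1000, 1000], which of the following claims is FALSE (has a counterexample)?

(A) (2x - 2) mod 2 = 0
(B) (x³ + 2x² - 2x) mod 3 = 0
(A) For a polynomial with integer coefficients, its value mod 2 depends only on x mod 2, so it suffices to check one representative of each residue class, x = 0, 1:
x = 0: LHS = (2·0 - 2) mod 2 = (-2) mod 2 = 0; 0 = 0 — holds
x = 1: LHS = (2·1 - 2) mod 2 = 0 mod 2 = 0; 0 = 0 — holds
The relation holds in every residue class, so the relation holds for every integer in [-1000, 1000].

(B) x = 1: LHS = (1³ + 2·1² - 2·1) mod 3 = 1 mod 3 = 1; 1 = 0 — FAILS

Only (B) has a counterexample.

Answer: B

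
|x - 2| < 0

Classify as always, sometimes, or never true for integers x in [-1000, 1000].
An absolute value is never negative, so the left side is ≥ 0 for every x, while the right side is 0. Tightest case in [-1000, 1000] is x = 2:
x = 2: LHS = |2 - 2| = |0| = 0; 0 < 0 — FAILS
Hence LHS − RHS is never negative, i.e. LHS ≥ RHS throughout, so the claimed relation (<) fails for every integer in [-1000, 1000].

No integer in the range satisfies it.

Answer: Never true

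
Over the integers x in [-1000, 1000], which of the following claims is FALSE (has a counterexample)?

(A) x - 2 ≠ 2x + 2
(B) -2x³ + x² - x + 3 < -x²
(A) x = -4: LHS = (-4) - 2 = -6, RHS = 2·(-4) + 2 = -6; -6 ≠ -6 — FAILS
(B) x = 0: LHS = -2·0³ + 0² - 0 + 3 = 3, RHS = -0² = 0; 3 < 0 — FAILS

Answer: Both A and B are false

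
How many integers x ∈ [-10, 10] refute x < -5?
Counterexamples in [-10, 10]: {-5, -4, -3, -2, -1, 0, 1, 2, 3, 4, 5, 6, 7, 8, 9, 10}.

Counting them gives 16 values.

Answer: 16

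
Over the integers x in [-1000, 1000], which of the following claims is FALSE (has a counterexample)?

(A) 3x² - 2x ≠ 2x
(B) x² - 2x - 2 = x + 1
(A) x = 0: LHS = 3·0² - 2·0 = 0, RHS = 2·0 = 0; 0 ≠ 0 — FAILS
(B) x = 0: LHS = 0² - 2·0 - 2 = -2, RHS = 0 + 1 = 1; -2 = 1 — FAILS

Answer: Both A and B are false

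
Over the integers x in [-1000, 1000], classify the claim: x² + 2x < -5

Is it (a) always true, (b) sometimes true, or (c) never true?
Over all integers in [-1000, 1000], LHS − RHS is smallest at x = -1, where it equals 4:
x = -1: LHS = (-1)² + 2·(-1) = -1; -1 < -5 — FAILS
At the ends of the range:
x = -1000: LHS = (-1000)² + 2·(-1000) = 998000; 998000 < -5 — FAILS
x = 1000: LHS = 1000² + 2·1000 = 1002000; 1002000 < -5 — FAILS
Hence LHS − RHS is never negative, i.e. LHS ≥ RHS throughout, so the claimed relation (<) fails for every integer in [-1000, 1000].

No integer in the range satisfies it.

Answer: Never true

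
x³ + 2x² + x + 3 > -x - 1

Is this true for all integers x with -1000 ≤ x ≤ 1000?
The claim fails at x = -2:
x = -2: LHS = (-2)³ + 2·(-2)² + (-2) + 3 = 1, RHS = -(-2) - 1 = 1; 1 > 1 — FAILS

Because a single integer refutes it, the statement is false.

Answer: False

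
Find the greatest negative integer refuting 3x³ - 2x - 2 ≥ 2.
Testing negative integers from -1 downward:
x = -1: LHS = 3·(-1)³ - 2·(-1) - 2 = -3; -3 ≥ 2 — FAILS  ← closest negative counterexample to 0

Answer: x = -1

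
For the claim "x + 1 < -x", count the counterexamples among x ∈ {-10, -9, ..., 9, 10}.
Counterexamples in [-10, 10]: {0, 1, 2, 3, 4, 5, 6, 7, 8, 9, 10}.

Counting them gives 11 values.

Answer: 11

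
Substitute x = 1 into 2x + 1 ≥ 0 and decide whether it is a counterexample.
Substitute x = 1 into the relation:
x = 1: LHS = 2·1 + 1 = 3; 3 ≥ 0 — holds

The claim holds here, so x = 1 is not a counterexample. (A counterexample exists elsewhere, e.g. x = -1.)

Answer: No, x = 1 is not a counterexample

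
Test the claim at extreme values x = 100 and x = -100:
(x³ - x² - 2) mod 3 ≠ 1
x = 100: LHS = (100³ - 100² - 2) mod 3 = 989998 mod 3 = 1; 1 ≠ 1 — FAILS
x = -100: LHS = ((-100)³ - (-100)² - 2) mod 3 = (-1010002) mod 3 = 2; 2 ≠ 1 — holds

Answer: Partially: fails for x = 100, holds for x = -100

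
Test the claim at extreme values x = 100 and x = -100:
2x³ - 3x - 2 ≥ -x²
x = 100: LHS = 2·100³ - 3·100 - 2 = 1999698, RHS = -100² = -10000; 1999698 ≥ -10000 — holds
x = -100: LHS = 2·(-100)³ - 3·(-100) - 2 = -1999702, RHS = -(-100)² = -10000; -1999702 ≥ -10000 — FAILS

Answer: Partially: holds for x = 100, fails for x = -100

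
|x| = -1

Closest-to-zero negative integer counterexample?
Testing negative integers from -1 downward:
x = -1: LHS = |-1| = 1; 1 = -1 — FAILS  ← closest negative counterexample to 0

Answer: x = -1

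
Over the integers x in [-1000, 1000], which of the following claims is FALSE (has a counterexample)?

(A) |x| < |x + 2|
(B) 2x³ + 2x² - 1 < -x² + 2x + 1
(A) x = -1: LHS = |-1| = 1, RHS = |(-1) + 2| = |1| = 1; 1 < 1 — FAILS
(B) x = 1: LHS = 2·1³ + 2·1² - 1 = 3, RHS = -1² + 2·1 + 1 = 2; 3 < 2 — FAILS

Answer: Both A and B are false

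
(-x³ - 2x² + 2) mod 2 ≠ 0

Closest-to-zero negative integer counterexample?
Testing negative integers from -1 downward:
x = -1: LHS = (-(-1)³ - 2·(-1)² + 2) mod 2 = 1 mod 2 = 1; 1 ≠ 0 — holds
x = -2: LHS = (-(-2)³ - 2·(-2)² + 2) mod 2 = 2 mod 2 = 0; 0 ≠ 0 — FAILS  ← closest negative counterexample to 0

Answer: x = -2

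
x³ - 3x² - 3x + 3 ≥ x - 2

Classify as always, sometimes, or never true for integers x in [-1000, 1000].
Holds at x = 0: LHS = 0³ - 3·0² - 3·0 + 3 = 3, RHS = 0 - 2 = -2; 3 ≥ -2 — holds
Fails at x = 1: LHS = 1³ - 3·1² - 3·1 + 3 = -2, RHS = 1 - 2 = -1; -2 ≥ -1 — FAILS
It is satisfied by some integers in the range but not all.

Answer: Sometimes true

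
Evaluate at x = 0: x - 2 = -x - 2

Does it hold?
x = 0: LHS = 0 - 2 = -2, RHS = -0 - 2 = -2; -2 = -2 — holds

The relation is satisfied at x = 0.

Answer: Yes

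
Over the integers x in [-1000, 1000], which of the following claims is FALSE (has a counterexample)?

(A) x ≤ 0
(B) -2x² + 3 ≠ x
(A) x = 1: 1 ≤ 0 — FAILS
(B) x = 1: LHS = -2·1² + 3 = 1; 1 ≠ 1 — FAILS

Answer: Both A and B are false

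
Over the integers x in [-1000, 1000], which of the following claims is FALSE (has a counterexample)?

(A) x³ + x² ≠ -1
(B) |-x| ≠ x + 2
(A) Track d = LHS − RHS over the integers in [-1000, 1000]. Equality would need d = 0, but d changes sign only between consecutive integers, jumping over 0:
x = -2: LHS = (-2)³ + (-2)² = -4; -4 ≠ -1 — holds  (d = -3)
x = -1: LHS = (-1)³ + (-1)² = 0; 0 ≠ -1 — holds  (d = 1)
Away from these crossings d keeps a constant sign, and checking every integer in [-1000, 1000] confirms d ≠ 0 throughout. Hence the two sides are never equal, so the relation holds for every integer in [-1000, 1000].

(B) x = -1: LHS = |-(-1)| = |1| = 1, RHS = (-1) + 2 = 1; 1 ≠ 1 — FAILS

Only (B) has a counterexample.

Answer: B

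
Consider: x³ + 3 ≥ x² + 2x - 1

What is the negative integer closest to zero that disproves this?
Testing negative integers from -1 downward:
x = -1: LHS = (-1)³ + 3 = 2, RHS = (-1)² + 2·(-1) - 1 = -2; 2 ≥ -2 — holds
x = -2: LHS = (-2)³ + 3 = -5, RHS = (-2)² + 2·(-2) - 1 = -1; -5 ≥ -1 — FAILS  ← closest negative counterexample to 0

Answer: x = -2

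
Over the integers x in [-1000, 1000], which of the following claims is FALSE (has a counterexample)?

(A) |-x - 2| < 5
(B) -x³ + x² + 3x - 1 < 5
(A) x = 3: LHS = |-3 - 2| = |-5| = 5; 5 < 5 — FAILS
(B) x = -2: LHS = -(-2)³ + (-2)² + 3·(-2) - 1 = 5; 5 < 5 — FAILS

Answer: Both A and B are false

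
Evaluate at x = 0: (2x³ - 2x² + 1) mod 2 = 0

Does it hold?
x = 0: LHS = (2·0³ - 2·0² + 1) mod 2 = 1 mod 2 = 1; 1 = 0 — FAILS

The relation fails at x = 0, so x = 0 is a counterexample.

Answer: No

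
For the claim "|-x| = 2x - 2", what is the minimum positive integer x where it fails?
Testing positive integers:
x = 1: LHS = |-1| = 1, RHS = 2·1 - 2 = 0; 1 = 0 — FAILS  ← smallest positive counterexample

Answer: x = 1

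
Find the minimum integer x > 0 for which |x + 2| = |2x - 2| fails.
Testing positive integers:
x = 1: LHS = |1 + 2| = |3| = 3, RHS = |2·1 - 2| = |0| = 0; 3 = 0 — FAILS  ← smallest positive counterexample

Answer: x = 1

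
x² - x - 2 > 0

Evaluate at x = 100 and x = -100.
x = 100: LHS = 100² - 100 - 2 = 9898; 9898 > 0 — holds
x = -100: LHS = (-100)² - (-100) - 2 = 10098; 10098 > 0 — holds

Answer: Yes, holds for both x = 100 and x = -100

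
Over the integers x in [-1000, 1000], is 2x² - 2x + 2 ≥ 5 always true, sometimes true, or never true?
Holds at x = -1: LHS = 2·(-1)² - 2·(-1) + 2 = 6; 6 ≥ 5 — holds
Fails at x = 0: LHS = 2·0² - 2·0 + 2 = 2; 2 ≥ 5 — FAILS
It is satisfied by some integers in the range but not all.

Answer: Sometimes true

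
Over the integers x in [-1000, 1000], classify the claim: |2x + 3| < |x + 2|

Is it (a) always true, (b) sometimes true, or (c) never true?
Over all integers in [-1000, 1000], LHS − RHS is smallest at x = -1, where it equals 0:
x = -1: LHS = |2·(-1) + 3| = |1| = 1, RHS = |(-1) + 2| = |1| = 1; 1 < 1 — FAILS
At the ends of the range:
x = -1000: LHS = |2·(-1000) + 3| = |-1997| = 1997, RHS = |(-1000) + 2| = |-998| = 998; 1997 < 998 — FAILS
x = 1000: LHS = |2·1000 + 3| = |2003| = 2003, RHS = |1000 + 2| = |1002| = 1002; 2003 < 1002 — FAILS
Hence LHS − RHS is never negative, i.e. LHS ≥ RHS throughout, so the claimed relation (<) fails for every integer in [-1000, 1000].

No integer in the range satisfies it.

Answer: Never true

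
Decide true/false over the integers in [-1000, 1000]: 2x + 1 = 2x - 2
The claim fails at x = 0:
x = 0: LHS = 2·0 + 1 = 1, RHS = 2·0 - 2 = -2; 1 = -2 — FAILS

Because a single integer refutes it, the statement is false.

Answer: False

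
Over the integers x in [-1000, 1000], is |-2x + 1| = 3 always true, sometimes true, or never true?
Holds at x = -1: LHS = |-2·(-1) + 1| = |3| = 3; 3 = 3 — holds
Fails at x = 0: LHS = |-2·0 + 1| = |1| = 1; 1 = 3 — FAILS
It is satisfied by some integers in the range but not all.

Answer: Sometimes true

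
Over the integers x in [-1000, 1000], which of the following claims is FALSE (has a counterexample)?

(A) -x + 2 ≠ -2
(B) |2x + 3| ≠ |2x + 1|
(A) x = 4: LHS = -4 + 2 = -2; -2 ≠ -2 — FAILS
(B) x = -1: LHS = |2·(-1) + 3| = |1| = 1, RHS = |2·(-1) + 1| = |-1| = 1; 1 ≠ 1 — FAILS

Answer: Both A and B are false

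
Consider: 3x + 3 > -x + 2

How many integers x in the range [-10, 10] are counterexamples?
Counterexamples in [-10, 10]: {-10, -9, -8, -7, -6, -5, -4, -3, -2, -1}.

Counting them gives 10 values.

Answer: 10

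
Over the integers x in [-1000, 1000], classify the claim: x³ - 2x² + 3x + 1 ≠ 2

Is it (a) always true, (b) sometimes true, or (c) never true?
Track d = LHS − RHS over the integers in [-1000, 1000]. Equality would need d = 0, but d changes sign only between consecutive integers, jumping over 0:
x = 0: LHS = 0³ - 2·0² + 3·0 + 1 = 1; 1 ≠ 2 — holds  (d = -1)
x = 1: LHS = 1³ - 2·1² + 3·1 + 1 = 3; 3 ≠ 2 — holds  (d = 1)
Away from these crossings d keeps a constant sign, and checking every integer in [-1000, 1000] confirms d ≠ 0 throughout. Hence the two sides are never equal, so the relation holds for every integer in [-1000, 1000].

No counterexample exists.

Answer: Always true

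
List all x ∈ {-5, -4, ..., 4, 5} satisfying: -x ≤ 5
Over all integers in [-5, 5], LHS − RHS is largest at x = -5, where it equals 0:
x = -5: LHS = -(-5) = 5; 5 ≤ 5 — holds
At the ends of the range:
x = 5: -5 ≤ 5 — holds
Hence LHS − RHS is never positive, i.e. LHS ≤ RHS throughout, so the relation holds for every integer in [-5, 5].

Answer: All integers in [-5, 5]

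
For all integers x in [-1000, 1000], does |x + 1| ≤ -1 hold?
The claim fails at x = 0:
x = 0: LHS = |0 + 1| = |1| = 1; 1 ≤ -1 — FAILS

Because a single integer refutes it, the statement is false.

Answer: False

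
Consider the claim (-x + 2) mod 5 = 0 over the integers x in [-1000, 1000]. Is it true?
The claim fails at x = 0:
x = 0: LHS = (-0 + 2) mod 5 = 2 mod 5 = 2; 2 = 0 — FAILS

Because a single integer refutes it, the statement is false.

Answer: False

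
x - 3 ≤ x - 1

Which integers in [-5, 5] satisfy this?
Over all integers in [-5, 5], LHS − RHS is largest at x = 0, where it equals -2:
x = 0: LHS = 0 - 3 = -3, RHS = 0 - 1 = -1; -3 ≤ -1 — holds
At the ends of the range:
x = -5: LHS = (-5) - 3 = -8, RHS = (-5) - 1 = -6; -8 ≤ -6 — holds
x = 5: LHS = 5 - 3 = 2, RHS = 5 - 1 = 4; 2 ≤ 4 — holds
Hence LHS − RHS is never positive, i.e. LHS ≤ RHS throughout, so the relation holds for every integer in [-5, 5].

Answer: All integers in [-5, 5]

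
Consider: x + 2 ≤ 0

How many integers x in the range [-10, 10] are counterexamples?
Counterexamples in [-10, 10]: {-1, 0, 1, 2, 3, 4, 5, 6, 7, 8, 9, 10}.

Counting them gives 12 values.

Answer: 12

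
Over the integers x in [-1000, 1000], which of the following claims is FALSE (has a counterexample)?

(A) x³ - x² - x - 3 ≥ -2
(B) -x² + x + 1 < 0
(A) x = 0: LHS = 0³ - 0² - 0 - 3 = -3; -3 ≥ -2 — FAILS
(B) x = 0: LHS = -0² + 0 + 1 = 1; 1 < 0 — FAILS

Answer: Both A and B are false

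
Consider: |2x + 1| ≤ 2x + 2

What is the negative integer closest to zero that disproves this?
Testing negative integers from -1 downward:
x = -1: LHS = |2·(-1) + 1| = |-1| = 1, RHS = 2·(-1) + 2 = 0; 1 ≤ 0 — FAILS  ← closest negative counterexample to 0

Answer: x = -1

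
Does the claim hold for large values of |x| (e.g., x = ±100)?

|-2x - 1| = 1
x = 100: LHS = |-2·100 - 1| = |-201| = 201; 201 = 1 — FAILS
x = -100: LHS = |-2·(-100) - 1| = |199| = 199; 199 = 1 — FAILS

Answer: No, fails for both x = 100 and x = -100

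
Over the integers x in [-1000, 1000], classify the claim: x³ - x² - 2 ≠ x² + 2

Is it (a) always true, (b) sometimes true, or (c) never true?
Track d = LHS − RHS over the integers in [-1000, 1000]. Equality would need d = 0, but d changes sign only between consecutive integers, jumping over 0:
x = 2: LHS = 2³ - 2² - 2 = 2, RHS = 2² + 2 = 6; 2 ≠ 6 — holds  (d = -4)
x = 3: LHS = 3³ - 3² - 2 = 16, RHS = 3² + 2 = 11; 16 ≠ 11 — holds  (d = 5)
Away from these crossings d keeps a constant sign, and checking every integer in [-1000, 1000] confirms d ≠ 0 throughout. Hence the two sides are never equal, so the relation holds for every integer in [-1000, 1000].

No counterexample exists.

Answer: Always true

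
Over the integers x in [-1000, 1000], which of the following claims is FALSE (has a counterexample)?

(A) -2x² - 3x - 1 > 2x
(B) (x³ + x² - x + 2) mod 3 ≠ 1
(A) x = 0: LHS = -2·0² - 3·0 - 1 = -1, RHS = 2·0 = 0; -1 > 0 — FAILS

(B) For a polynomial with integer coefficients, its value mod 3 depends only on x mod 3, so it suffices to check one representative of each residue class, x = 0, 1, 2:
x = 0: LHS = (0³ + 0² - 0 + 2) mod 3 = 2 mod 3 = 2; 2 ≠ 1 — holds
x = 1: LHS = (1³ + 1² - 1 + 2) mod 3 = 3 mod 3 = 0; 0 ≠ 1 — holds
x = 2: LHS = (2³ + 2² - 2 + 2) mod 3 = 12 mod 3 = 0; 0 ≠ 1 — holds
The relation holds in every residue class, so the relation holds for every integer in [-1000, 1000].

Only (A) has a counterexample.

Answer: A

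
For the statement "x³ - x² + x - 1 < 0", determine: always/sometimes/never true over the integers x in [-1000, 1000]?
Holds at x = 0: LHS = 0³ - 0² + 0 - 1 = -1; -1 < 0 — holds
Fails at x = 1: LHS = 1³ - 1² + 1 - 1 = 0; 0 < 0 — FAILS
It is satisfied by some integers in the range but not all.

Answer: Sometimes true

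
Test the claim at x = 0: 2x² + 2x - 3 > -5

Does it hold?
x = 0: LHS = 2·0² + 2·0 - 3 = -3; -3 > -5 — holds

The relation is satisfied at x = 0.

Answer: Yes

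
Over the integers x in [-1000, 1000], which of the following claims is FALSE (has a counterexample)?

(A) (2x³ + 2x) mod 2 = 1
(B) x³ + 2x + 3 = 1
(A) x = 0: LHS = (2·0³ + 2·0) mod 2 = 0 mod 2 = 0; 0 = 1 — FAILS
(B) x = 0: LHS = 0³ + 2·0 + 3 = 3; 3 = 1 — FAILS

Answer: Both A and B are false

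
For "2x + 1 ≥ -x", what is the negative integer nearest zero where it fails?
Testing negative integers from -1 downward:
x = -1: LHS = 2·(-1) + 1 = -1, RHS = -(-1) = 1; -1 ≥ 1 — FAILS  ← closest negative counterexample to 0

Answer: x = -1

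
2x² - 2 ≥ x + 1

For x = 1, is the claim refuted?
Substitute x = 1 into the relation:
x = 1: LHS = 2·1² - 2 = 0, RHS = 1 + 1 = 2; 0 ≥ 2 — FAILS

Since the claim fails at x = 1, this value is a counterexample.

Answer: Yes, x = 1 is a counterexample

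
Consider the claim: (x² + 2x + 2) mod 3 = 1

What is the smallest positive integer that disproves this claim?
Testing positive integers:
x = 1: LHS = (1² + 2·1 + 2) mod 3 = 5 mod 3 = 2; 2 = 1 — FAILS  ← smallest positive counterexample

Answer: x = 1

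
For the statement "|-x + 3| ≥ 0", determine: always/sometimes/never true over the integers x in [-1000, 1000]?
An absolute value is never negative, so the left side is ≥ 0 for every x, while the right side is 0. Tightest case in [-1000, 1000] is x = 3:
x = 3: LHS = |-3 + 3| = |0| = 0; 0 ≥ 0 — holds
Hence LHS − RHS is never negative, i.e. LHS ≥ RHS throughout, so the relation holds for every integer in [-1000, 1000].

No counterexample exists.

Answer: Always true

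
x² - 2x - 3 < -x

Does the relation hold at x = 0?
x = 0: LHS = 0² - 2·0 - 3 = -3, RHS = -0 = 0; -3 < 0 — holds

The relation is satisfied at x = 0.

Answer: Yes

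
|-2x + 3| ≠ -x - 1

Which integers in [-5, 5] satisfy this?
Over all integers in [-5, 5], LHS − RHS is always positive; it is smallest at x = 1, where it equals 3:
x = 1: LHS = |-2·1 + 3| = |1| = 1, RHS = -1 - 1 = -2; 1 ≠ -2 — holds
At the ends of the range:
x = -5: LHS = |-2·(-5) + 3| = |13| = 13, RHS = -(-5) - 1 = 4; 13 ≠ 4 — holds
x = 5: LHS = |-2·5 + 3| = |-7| = 7, RHS = -5 - 1 = -6; 7 ≠ -6 — holds
Hence LHS − RHS is never 0, i.e. the two sides are never equal, so the relation holds for every integer in [-5, 5].

Answer: All integers in [-5, 5]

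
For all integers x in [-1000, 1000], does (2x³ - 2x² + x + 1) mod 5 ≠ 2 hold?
The claim fails at x = 1:
x = 1: LHS = (2·1³ - 2·1² + 1 + 1) mod 5 = 2 mod 5 = 2; 2 ≠ 2 — FAILS

Because a single integer refutes it, the statement is false.

Answer: False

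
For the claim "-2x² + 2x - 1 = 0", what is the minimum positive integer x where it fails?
Testing positive integers:
x = 1: LHS = -2·1² + 2·1 - 1 = -1; -1 = 0 — FAILS  ← smallest positive counterexample

Answer: x = 1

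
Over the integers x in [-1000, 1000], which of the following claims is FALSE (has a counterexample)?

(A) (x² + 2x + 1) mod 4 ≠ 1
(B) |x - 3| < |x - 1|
(A) x = 0: LHS = (0² + 2·0 + 1) mod 4 = 1 mod 4 = 1; 1 ≠ 1 — FAILS
(B) x = 0: LHS = |0 - 3| = |-3| = 3, RHS = |0 - 1| = |-1| = 1; 3 < 1 — FAILS

Answer: Both A and B are false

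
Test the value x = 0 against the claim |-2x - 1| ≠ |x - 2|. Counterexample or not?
Substitute x = 0 into the relation:
x = 0: LHS = |-2·0 - 1| = |-1| = 1, RHS = |0 - 2| = |-2| = 2; 1 ≠ 2 — holds

The claim holds here, so x = 0 is not a counterexample. (A counterexample exists elsewhere, e.g. x = -3.)

Answer: No, x = 0 is not a counterexample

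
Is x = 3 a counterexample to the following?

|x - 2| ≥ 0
Substitute x = 3 into the relation:
x = 3: LHS = |3 - 2| = |1| = 1; 1 ≥ 0 — holds

The relation holds at x = 3, so it is not a counterexample.

Answer: No, x = 3 is not a counterexample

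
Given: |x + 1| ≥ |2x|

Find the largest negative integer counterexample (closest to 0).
Testing negative integers from -1 downward:
x = -1: LHS = |(-1) + 1| = |0| = 0, RHS = |2·(-1)| = |-2| = 2; 0 ≥ 2 — FAILS  ← closest negative counterexample to 0

Answer: x = -1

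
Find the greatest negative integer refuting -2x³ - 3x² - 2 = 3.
Testing negative integers from -1 downward:
x = -1: LHS = -2·(-1)³ - 3·(-1)² - 2 = -3; -3 = 3 — FAILS  ← closest negative counterexample to 0

Answer: x = -1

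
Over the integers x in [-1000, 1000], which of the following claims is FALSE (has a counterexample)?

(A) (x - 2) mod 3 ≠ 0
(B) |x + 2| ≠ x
(A) x = -1: LHS = ((-1) - 2) mod 3 = (-3) mod 3 = 0; 0 ≠ 0 — FAILS

(B) Over all integers in [-1000, 1000], LHS − RHS is always positive; it is smallest at x = 0, where it equals 2:
x = 0: LHS = |0 + 2| = |2| = 2; 2 ≠ 0 — holds
At the ends of the range:
x = -1000: LHS = |(-1000) + 2| = |-998| = 998; 998 ≠ -1000 — holds
x = 1000: LHS = |1000 + 2| = |1002| = 1002; 1002 ≠ 1000 — holds
Hence LHS − RHS is never 0, i.e. the two sides are never equal, so the relation holds for every integer in [-1000, 1000].

Only (A) has a counterexample.

Answer: A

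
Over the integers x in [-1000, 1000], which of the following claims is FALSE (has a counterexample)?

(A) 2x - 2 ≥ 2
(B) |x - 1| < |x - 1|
(A) x = 0: LHS = 2·0 - 2 = -2; -2 ≥ 2 — FAILS
(B) x = 0: LHS = |0 - 1| = |-1| = 1, RHS = |0 - 1| = |-1| = 1; 1 < 1 — FAILS

Answer: Both A and B are false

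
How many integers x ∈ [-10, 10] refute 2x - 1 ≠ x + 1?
Counterexamples in [-10, 10]: {2}.

Counting them gives 1 values.

Answer: 1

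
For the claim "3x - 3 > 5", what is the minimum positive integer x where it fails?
Testing positive integers:
x = 1: LHS = 3·1 - 3 = 0; 0 > 5 — FAILS  ← smallest positive counterexample

Answer: x = 1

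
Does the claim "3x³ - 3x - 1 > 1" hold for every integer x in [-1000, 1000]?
The claim fails at x = 0:
x = 0: LHS = 3·0³ - 3·0 - 1 = -1; -1 > 1 — FAILS

Because a single integer refutes it, the statement is false.

Answer: False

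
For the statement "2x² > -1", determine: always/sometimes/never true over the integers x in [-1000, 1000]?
Over all integers in [-1000, 1000], LHS − RHS is smallest at x = 0, where it equals 1:
x = 0: LHS = 2·0² = 0; 0 > -1 — holds
At the ends of the range:
x = -1000: LHS = 2·(-1000)² = 2000000; 2000000 > -1 — holds
x = 1000: LHS = 2·1000² = 2000000; 2000000 > -1 — holds
Hence LHS − RHS is never zero or negative, i.e. LHS > RHS throughout, so the relation holds for every integer in [-1000, 1000].

No counterexample exists.

Answer: Always true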